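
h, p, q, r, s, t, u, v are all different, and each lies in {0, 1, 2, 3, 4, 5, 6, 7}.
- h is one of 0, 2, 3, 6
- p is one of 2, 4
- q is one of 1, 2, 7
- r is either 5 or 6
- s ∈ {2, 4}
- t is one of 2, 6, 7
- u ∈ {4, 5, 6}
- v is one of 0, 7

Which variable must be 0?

v

The 8 variables together cover exactly {0, 1, 2, 3, 4, 5, 6, 7} — 8 values for 8 variables — and 1 appears only in q's list, so q = 1.
The 7 still-open variables draw from only 7 values {0, 2, 3, 4, 5, 6, 7}, so each is used; only h can be 3, hence h = 3.
The 6 still-open variables together cover exactly {0, 2, 4, 5, 6, 7} — 6 values for 6 variables — and 0 appears only in v's list, so v = 0.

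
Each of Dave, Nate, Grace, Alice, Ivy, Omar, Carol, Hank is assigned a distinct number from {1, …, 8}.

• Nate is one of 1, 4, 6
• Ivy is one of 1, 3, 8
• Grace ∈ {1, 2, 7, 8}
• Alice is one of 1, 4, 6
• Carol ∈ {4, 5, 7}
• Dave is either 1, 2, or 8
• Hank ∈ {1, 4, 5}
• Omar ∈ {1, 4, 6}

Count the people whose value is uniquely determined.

The 8 variables together cover exactly {1, 2, 3, 4, 5, 6, 7, 8} — 8 values for 8 variables — and 3 appears only in Ivy's list, so Ivy = 3.
Nate, Alice, Omar between them cover only {1, 4, 6} — a naked triple. Remove those values from Dave, Grace, Carol, Hank.
Hank must be 5 (only option left). Strike 5 from Carol.
Carol has just one choice, so Carol = 7. Strike 7 from Grace.
Determined: Ivy=3, Carol=7, Hank=5. The other people each still have more than one consistent value. That makes 3.

3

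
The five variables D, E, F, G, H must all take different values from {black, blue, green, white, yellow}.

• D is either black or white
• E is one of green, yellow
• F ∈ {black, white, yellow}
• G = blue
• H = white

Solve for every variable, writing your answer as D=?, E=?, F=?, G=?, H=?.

D=black, E=green, F=yellow, G=blue, H=white

G has just one choice, so G = blue.
That leaves H = white. Remove white from D, F.
D's domain is down to {black}, so D = black. So F can't be black.
F has just one choice, so F = yellow. Eliminate yellow elsewhere: E.
That leaves E = green.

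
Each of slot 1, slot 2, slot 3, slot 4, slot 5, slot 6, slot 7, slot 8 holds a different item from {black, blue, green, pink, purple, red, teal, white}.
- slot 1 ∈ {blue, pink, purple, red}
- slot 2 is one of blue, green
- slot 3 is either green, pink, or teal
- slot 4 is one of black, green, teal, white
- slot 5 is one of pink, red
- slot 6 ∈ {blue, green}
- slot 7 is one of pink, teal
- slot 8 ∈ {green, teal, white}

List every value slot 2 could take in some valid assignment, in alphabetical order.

Among the 8 variables, black fits only slot 4 (and all 8 values in {black, blue, green, pink, purple, red, teal, white} must be used), so slot 4 = black.
The 7 still-open variables draw from only 7 values {blue, green, pink, purple, red, teal, white}, so each is used; only slot 1 can be purple, hence slot 1 = purple.
Among the 6 still-open variables, red fits only slot 5 (and all 6 values in {blue, green, pink, red, teal, white} must be used), so slot 5 = red.
Among the 5 still-open variables, white fits only slot 8 (and all 5 values in {blue, green, pink, teal, white} must be used), so slot 8 = white.
slot 2 and slot 6 between them cover only {blue, green} — a naked pair. Remove those values from slot 3.
No further eliminations apply; slot 2 can still be any of blue, green.

blue, green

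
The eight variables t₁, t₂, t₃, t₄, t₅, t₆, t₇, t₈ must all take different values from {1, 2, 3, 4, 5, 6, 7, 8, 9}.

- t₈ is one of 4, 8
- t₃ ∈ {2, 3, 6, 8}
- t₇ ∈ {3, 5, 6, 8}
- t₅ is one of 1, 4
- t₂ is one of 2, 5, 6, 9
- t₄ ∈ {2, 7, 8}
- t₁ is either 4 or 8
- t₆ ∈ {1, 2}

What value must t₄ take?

t₁ and t₈ share exactly the 2 values {4, 8}; by pigeonhole those values go to them, so strike 4, 8 from t₃, t₄, t₅, t₇.
t₅'s domain is down to {1}, so t₅ = 1. Remove 1 from t₆.
t₆ has just one choice, so t₆ = 2. Eliminate 2 elsewhere: t₂, t₃, t₄.
So t₄ = 7.

7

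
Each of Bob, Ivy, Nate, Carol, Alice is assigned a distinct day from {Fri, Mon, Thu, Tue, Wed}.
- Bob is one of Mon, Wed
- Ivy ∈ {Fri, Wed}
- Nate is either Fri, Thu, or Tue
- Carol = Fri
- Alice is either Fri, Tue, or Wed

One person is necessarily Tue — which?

Alice

Carol must be Fri (only option left). Remove Fri from Ivy, Nate, Alice.
Ivy has just one choice, so Ivy = Wed. So Bob, Alice can't be Wed.
So Tue goes to Alice.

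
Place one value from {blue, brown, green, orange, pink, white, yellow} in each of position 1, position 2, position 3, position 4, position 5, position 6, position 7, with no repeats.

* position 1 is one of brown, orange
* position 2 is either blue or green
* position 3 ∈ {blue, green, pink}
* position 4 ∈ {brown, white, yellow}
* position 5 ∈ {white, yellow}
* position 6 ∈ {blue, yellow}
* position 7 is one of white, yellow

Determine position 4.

brown

The 7 variables draw from only 7 values {blue, brown, green, orange, pink, white, yellow}, so each is used; only position 1 can be orange, hence position 1 = orange.
The 6 still-open variables together cover exactly {blue, brown, green, pink, white, yellow} — 6 values for 6 variables — and brown appears only in position 4's list, so position 4 = brown.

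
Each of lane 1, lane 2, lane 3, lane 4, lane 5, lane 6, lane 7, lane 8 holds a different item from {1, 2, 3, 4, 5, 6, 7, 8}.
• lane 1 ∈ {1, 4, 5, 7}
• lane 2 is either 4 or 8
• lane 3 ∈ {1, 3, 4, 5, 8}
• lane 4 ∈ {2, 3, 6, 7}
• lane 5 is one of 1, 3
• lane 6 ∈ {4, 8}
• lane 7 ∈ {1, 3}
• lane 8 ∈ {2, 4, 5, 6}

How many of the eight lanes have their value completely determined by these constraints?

2

lane 2 and lane 6 between them cover only {4, 8} — a naked pair. Remove those values from lane 1, lane 3, lane 8.
lane 5 and lane 7 between them cover only {1, 3} — a naked pair. Remove those values from lane 1, lane 3, lane 4.
That leaves lane 3 = 5. Strike 5 from lane 1, lane 8.
lane 1 must be 7 (only option left). Eliminate 7 elsewhere: lane 4.
Determined: lane 1=7, lane 3=5. The other lanes each still have more than one consistent value. That makes 2.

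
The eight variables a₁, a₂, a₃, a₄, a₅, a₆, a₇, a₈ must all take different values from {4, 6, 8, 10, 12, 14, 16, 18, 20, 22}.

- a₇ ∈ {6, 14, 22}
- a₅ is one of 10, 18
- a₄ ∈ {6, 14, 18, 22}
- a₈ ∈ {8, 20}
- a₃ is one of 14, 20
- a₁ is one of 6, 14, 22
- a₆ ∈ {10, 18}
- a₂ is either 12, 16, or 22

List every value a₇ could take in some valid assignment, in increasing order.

6, 14, 22

a₅ and a₆ between them cover only {10, 18} — a naked pair. Remove those values from a₄.
a₁, a₄, a₇ between them cover only {6, 14, 22} — a naked triple. Remove those values from a₂, a₃.
a₃ has just one choice, so a₃ = 20. Remove 20 from a₈.
a₈ has just one choice, so a₈ = 8.
No further eliminations apply; a₇ can still be any of 6, 14, 22.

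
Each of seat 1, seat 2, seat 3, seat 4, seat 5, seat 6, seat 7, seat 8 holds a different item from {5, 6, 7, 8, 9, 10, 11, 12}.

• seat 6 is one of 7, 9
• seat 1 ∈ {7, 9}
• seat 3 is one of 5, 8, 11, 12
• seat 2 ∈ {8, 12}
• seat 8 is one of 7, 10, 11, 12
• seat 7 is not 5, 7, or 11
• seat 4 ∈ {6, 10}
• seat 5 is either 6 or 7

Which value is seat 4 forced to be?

10

The 8 variables draw from only 8 values {5, 6, 7, 8, 9, 10, 11, 12}, so each is used; only seat 3 can be 5, hence seat 3 = 5.
The 7 still-open variables together cover exactly {6, 7, 8, 9, 10, 11, 12} — 7 values for 7 variables — and 11 appears only in seat 8's list, so seat 8 = 11.
seat 1 and seat 6 share exactly the 2 values {7, 9}; by pigeonhole those values go to them, so strike 7, 9 from seat 5, seat 7.
That leaves seat 5 = 6. So seat 4, seat 7 can't be 6.
So seat 4 = 10.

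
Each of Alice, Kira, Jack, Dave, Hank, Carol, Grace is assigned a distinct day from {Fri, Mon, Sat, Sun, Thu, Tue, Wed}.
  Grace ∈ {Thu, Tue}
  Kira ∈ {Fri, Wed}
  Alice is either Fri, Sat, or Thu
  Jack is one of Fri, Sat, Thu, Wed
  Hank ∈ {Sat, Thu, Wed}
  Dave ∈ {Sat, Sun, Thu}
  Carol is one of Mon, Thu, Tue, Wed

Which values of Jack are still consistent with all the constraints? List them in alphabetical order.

The 7 variables draw from only 7 values {Fri, Mon, Sat, Sun, Thu, Tue, Wed}, so each is used; only Carol can be Mon, hence Carol = Mon.
The 6 still-open variables draw from only 6 values {Fri, Sat, Sun, Thu, Tue, Wed}, so each is used; only Dave can be Sun, hence Dave = Sun.
Among the 5 still-open variables, Tue fits only Grace (and all 5 values in {Fri, Sat, Thu, Tue, Wed} must be used), so Grace = Tue.
No further eliminations apply; Jack can still be any of Fri, Sat, Thu, Wed.

Fri, Sat, Thu, Wed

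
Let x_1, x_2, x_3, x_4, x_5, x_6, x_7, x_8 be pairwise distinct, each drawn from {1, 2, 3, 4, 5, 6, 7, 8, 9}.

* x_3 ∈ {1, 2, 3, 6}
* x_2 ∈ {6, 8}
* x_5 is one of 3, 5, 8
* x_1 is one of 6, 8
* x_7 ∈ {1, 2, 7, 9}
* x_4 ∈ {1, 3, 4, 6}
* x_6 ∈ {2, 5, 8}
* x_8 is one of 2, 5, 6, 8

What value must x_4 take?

4

The 2 variables x_1 and x_2 are confined to {6, 8}, which locks those values in; drop them from x_3, x_4, x_5, x_6, x_8.
x_6 and x_8 between them cover only {2, 5} — a naked pair. Remove those values from x_3, x_5, x_7.
That leaves x_5 = 3. Remove 3 from x_3, x_4.
x_3's domain is down to {1}, so x_3 = 1. Eliminate 1 elsewhere: x_4, x_7.
So x_4 = 4.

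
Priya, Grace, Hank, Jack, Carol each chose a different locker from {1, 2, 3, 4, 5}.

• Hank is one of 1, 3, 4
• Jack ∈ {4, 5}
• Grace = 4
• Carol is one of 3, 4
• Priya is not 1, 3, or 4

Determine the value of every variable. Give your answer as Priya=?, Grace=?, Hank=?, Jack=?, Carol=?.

Grace has just one choice, so Grace = 4. Strike 4 from Hank, Jack, Carol.
Jack must be 5 (only option left). Eliminate 5 elsewhere: Priya.
Carol's domain is down to {3}, so Carol = 3. Eliminate 3 elsewhere: Hank.
Priya must be 2 (only option left).
Hank's domain is down to {1}, so Hank = 1.

Priya=2, Grace=4, Hank=1, Jack=5, Carol=3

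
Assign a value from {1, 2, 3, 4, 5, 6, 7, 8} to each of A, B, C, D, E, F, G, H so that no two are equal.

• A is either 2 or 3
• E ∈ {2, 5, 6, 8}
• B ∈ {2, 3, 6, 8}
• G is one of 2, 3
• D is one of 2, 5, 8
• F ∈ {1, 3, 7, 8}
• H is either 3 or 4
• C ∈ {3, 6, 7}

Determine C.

7

The 8 variables draw from only 8 values {1, 2, 3, 4, 5, 6, 7, 8}, so each is used; only F can be 1, hence F = 1.
The 7 still-open variables together cover exactly {2, 3, 4, 5, 6, 7, 8} — 7 values for 7 variables — and 4 appears only in H's list, so H = 4.
Among the 6 still-open variables, 7 fits only C (and all 6 values in {2, 3, 5, 6, 7, 8} must be used), so C = 7.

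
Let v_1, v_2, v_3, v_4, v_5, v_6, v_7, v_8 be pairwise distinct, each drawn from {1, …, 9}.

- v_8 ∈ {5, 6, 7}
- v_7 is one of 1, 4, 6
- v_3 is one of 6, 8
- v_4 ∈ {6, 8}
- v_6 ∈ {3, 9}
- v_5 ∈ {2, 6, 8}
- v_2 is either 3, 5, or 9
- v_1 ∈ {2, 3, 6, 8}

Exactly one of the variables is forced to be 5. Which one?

v_3 and v_4 share exactly the 2 values {6, 8}; by pigeonhole those values go to them, so strike 6, 8 from v_1, v_5, v_7, v_8.
v_5 has just one choice, so v_5 = 2. Eliminate 2 elsewhere: v_1.
v_1 must be 3 (only option left). Strike 3 from v_2, v_6.
That leaves v_6 = 9. Eliminate 9 elsewhere: v_2.
So 5 goes to v_2.

v_2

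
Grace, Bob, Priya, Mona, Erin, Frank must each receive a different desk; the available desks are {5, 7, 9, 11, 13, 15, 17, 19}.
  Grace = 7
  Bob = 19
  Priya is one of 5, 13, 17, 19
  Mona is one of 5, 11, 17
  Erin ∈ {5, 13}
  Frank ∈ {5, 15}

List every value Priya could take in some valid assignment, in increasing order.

5, 13, 17

Grace has just one choice, so Grace = 7.
Bob's domain is down to {19}, so Bob = 19. Eliminate 19 elsewhere: Priya.
No further eliminations apply; Priya can still be any of 5, 13, 17.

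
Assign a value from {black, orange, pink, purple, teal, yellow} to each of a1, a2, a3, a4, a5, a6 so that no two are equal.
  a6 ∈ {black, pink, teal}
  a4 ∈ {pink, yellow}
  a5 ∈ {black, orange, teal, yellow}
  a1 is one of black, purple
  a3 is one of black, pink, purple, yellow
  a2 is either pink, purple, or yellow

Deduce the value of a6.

teal

Among the 6 variables, orange fits only a5 (and all 6 values in {black, orange, pink, purple, teal, yellow} must be used), so a5 = orange.
Among the 5 still-open variables, teal fits only a6 (and all 5 values in {black, pink, purple, teal, yellow} must be used), so a6 = teal.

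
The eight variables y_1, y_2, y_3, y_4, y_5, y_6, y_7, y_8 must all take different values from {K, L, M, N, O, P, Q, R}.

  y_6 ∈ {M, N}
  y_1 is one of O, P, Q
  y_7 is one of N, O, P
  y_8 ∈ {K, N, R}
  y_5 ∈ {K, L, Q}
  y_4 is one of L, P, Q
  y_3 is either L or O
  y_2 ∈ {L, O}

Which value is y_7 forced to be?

The 8 variables draw from only 8 values {K, L, M, N, O, P, Q, R}, so each is used; only y_6 can be M, hence y_6 = M.
The 7 still-open variables draw from only 7 values {K, L, N, O, P, Q, R}, so each is used; only y_8 can be R, hence y_8 = R.
The 6 still-open variables together cover exactly {K, L, N, O, P, Q} — 6 values for 6 variables — and K appears only in y_5's list, so y_5 = K.
The 5 still-open variables together cover exactly {L, N, O, P, Q} — 5 values for 5 variables — and N appears only in y_7's list, so y_7 = N.

N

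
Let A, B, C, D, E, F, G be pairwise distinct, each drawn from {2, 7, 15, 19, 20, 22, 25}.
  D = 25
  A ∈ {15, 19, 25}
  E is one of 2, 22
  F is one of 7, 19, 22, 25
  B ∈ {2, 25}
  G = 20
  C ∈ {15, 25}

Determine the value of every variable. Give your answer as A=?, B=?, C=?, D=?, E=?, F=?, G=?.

D's domain is down to {25}, so D = 25. Strike 25 from A, B, C, F.
G has just one choice, so G = 20.
That leaves B = 2. Strike 2 from E.
That leaves C = 15. Eliminate 15 elsewhere: A.
E must be 22 (only option left). Eliminate 22 elsewhere: F.
A's domain is down to {19}, so A = 19. Strike 19 from F.
F's domain is down to {7}, so F = 7.

A=19, B=2, C=15, D=25, E=22, F=7, G=20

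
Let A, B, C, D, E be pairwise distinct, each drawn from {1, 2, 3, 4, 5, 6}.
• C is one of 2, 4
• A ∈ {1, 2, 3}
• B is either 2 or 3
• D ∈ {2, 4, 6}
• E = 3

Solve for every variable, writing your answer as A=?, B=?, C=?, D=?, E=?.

E has just one choice, so E = 3. Remove 3 from A, B.
B's domain is down to {2}, so B = 2. Strike 2 from A, C, D.
That leaves C = 4. Eliminate 4 elsewhere: D.
D must be 6 (only option left).
That leaves A = 1.

A=1, B=2, C=4, D=6, E=3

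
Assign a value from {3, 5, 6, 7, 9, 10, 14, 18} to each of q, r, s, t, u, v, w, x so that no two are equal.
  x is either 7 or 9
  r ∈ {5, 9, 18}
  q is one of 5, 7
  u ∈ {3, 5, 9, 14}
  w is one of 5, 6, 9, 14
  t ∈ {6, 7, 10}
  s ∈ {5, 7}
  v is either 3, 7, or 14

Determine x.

Among the 8 variables, 10 fits only t (and all 8 values in {3, 5, 6, 7, 9, 10, 14, 18} must be used), so t = 10.
The 7 still-open variables draw from only 7 values {3, 5, 6, 7, 9, 14, 18}, so each is used; only w can be 6, hence w = 6.
Among the 6 still-open variables, 18 fits only r (and all 6 values in {3, 5, 7, 9, 14, 18} must be used), so r = 18.
The 2 variables q and s are confined to {5, 7}, which locks those values in; drop them from u, v, x.
So x = 9.

9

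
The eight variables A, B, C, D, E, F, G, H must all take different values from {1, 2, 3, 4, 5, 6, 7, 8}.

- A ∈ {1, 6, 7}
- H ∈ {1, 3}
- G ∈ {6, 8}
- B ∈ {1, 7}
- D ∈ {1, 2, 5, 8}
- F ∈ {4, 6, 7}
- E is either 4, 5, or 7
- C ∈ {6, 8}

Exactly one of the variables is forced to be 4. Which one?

The 8 variables draw from only 8 values {1, 2, 3, 4, 5, 6, 7, 8}, so each is used; only D can be 2, hence D = 2.
The 7 still-open variables together cover exactly {1, 3, 4, 5, 6, 7, 8} — 7 values for 7 variables — and 3 appears only in H's list, so H = 3.
The 6 still-open variables together cover exactly {1, 4, 5, 6, 7, 8} — 6 values for 6 variables — and 5 appears only in E's list, so E = 5.
The 5 still-open variables draw from only 5 values {1, 4, 6, 7, 8}, so each is used; only F can be 4, hence F = 4.

F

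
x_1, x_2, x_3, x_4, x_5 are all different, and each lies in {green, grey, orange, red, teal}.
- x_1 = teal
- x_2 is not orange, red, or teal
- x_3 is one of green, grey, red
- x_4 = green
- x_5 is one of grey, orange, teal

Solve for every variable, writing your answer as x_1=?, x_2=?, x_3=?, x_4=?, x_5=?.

x_1=teal, x_2=grey, x_3=red, x_4=green, x_5=orange

x_1 must be teal (only option left). Remove teal from x_5.
That leaves x_4 = green. So x_2, x_3 can't be green.
That leaves x_2 = grey. Strike grey from x_3, x_5.
x_3 has just one choice, so x_3 = red.
That leaves x_5 = orange.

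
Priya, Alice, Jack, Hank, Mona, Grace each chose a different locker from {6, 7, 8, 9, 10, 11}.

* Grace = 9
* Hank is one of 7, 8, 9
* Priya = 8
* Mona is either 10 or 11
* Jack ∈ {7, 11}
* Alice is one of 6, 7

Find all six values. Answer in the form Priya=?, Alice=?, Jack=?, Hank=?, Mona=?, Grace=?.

Priya must be 8 (only option left). Remove 8 from Hank.
Grace must be 9 (only option left). So Hank can't be 9.
Hank must be 7 (only option left). Strike 7 from Alice, Jack.
Alice's domain is down to {6}, so Alice = 6.
Jack's domain is down to {11}, so Jack = 11. Remove 11 from Mona.
That leaves Mona = 10.

Priya=8, Alice=6, Jack=11, Hank=7, Mona=10, Grace=9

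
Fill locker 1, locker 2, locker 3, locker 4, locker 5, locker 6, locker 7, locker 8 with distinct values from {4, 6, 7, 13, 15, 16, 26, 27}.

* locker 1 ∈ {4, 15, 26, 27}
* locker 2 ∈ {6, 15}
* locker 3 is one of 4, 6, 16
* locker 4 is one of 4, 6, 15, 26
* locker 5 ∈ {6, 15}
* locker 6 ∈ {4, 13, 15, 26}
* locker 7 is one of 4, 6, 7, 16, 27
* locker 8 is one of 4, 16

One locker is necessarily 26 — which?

The 8 variables draw from only 8 values {4, 6, 7, 13, 15, 16, 26, 27}, so each is used; only locker 7 can be 7, hence locker 7 = 7.
The 7 still-open variables together cover exactly {4, 6, 13, 15, 16, 26, 27} — 7 values for 7 variables — and 13 appears only in locker 6's list, so locker 6 = 13.
Among the 6 still-open variables, 27 fits only locker 1 (and all 6 values in {4, 6, 15, 16, 26, 27} must be used), so locker 1 = 27.
Among the 5 still-open variables, 26 fits only locker 4 (and all 5 values in {4, 6, 15, 16, 26} must be used), so locker 4 = 26.

locker 4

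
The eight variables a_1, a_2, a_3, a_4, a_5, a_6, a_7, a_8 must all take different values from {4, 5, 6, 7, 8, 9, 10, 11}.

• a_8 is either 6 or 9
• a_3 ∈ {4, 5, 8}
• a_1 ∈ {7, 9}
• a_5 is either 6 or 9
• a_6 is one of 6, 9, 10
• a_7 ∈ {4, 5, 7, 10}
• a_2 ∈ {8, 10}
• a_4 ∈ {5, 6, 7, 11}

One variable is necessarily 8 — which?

a_2

Among the 8 variables, 11 fits only a_4 (and all 8 values in {4, 5, 6, 7, 8, 9, 10, 11} must be used), so a_4 = 11.
a_5 and a_8 between them cover only {6, 9} — a naked pair. Remove those values from a_1, a_6.
That leaves a_1 = 7. Eliminate 7 elsewhere: a_7.
a_6 must be 10 (only option left). Strike 10 from a_2, a_7.
So 8 goes to a_2.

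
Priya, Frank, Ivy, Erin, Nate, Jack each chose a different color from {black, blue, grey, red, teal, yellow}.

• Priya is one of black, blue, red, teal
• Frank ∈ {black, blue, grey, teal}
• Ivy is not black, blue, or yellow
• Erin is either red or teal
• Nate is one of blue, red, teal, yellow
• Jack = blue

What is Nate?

yellow

Jack has just one choice, so Jack = blue. Strike blue from Priya, Frank, Nate.
Among the 5 still-open variables, yellow fits only Nate (and all 5 values in {black, grey, red, teal, yellow} must be used), so Nate = yellow.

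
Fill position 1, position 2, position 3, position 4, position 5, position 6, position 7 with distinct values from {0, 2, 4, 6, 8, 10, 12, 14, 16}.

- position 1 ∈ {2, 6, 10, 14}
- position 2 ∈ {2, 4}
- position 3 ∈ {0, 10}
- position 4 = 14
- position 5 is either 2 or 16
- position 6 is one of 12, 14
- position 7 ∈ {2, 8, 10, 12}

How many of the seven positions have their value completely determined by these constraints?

position 4 must be 14 (only option left). Remove 14 from position 1, position 6.
That leaves position 6 = 12. Eliminate 12 elsewhere: position 7.
Determined: position 4=14, position 6=12. The other positions each still have more than one consistent value. That makes 2.

2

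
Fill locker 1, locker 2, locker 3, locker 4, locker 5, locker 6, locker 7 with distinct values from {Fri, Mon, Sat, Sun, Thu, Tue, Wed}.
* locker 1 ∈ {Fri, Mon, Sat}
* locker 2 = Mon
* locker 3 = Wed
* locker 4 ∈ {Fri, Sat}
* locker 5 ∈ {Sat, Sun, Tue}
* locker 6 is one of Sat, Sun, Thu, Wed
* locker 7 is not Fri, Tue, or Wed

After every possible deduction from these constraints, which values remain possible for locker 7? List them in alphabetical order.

Sun, Thu

locker 2 must be Mon (only option left). Remove Mon from locker 1, locker 7.
locker 3 must be Wed (only option left). Strike Wed from locker 6.
Among the 5 still-open variables, Tue fits only locker 5 (and all 5 values in {Fri, Sat, Sun, Thu, Tue} must be used), so locker 5 = Tue.
locker 1 and locker 4 between them cover only {Fri, Sat} — a naked pair. Remove those values from locker 6, locker 7.
No further eliminations apply; locker 7 can still be any of Sun, Thu.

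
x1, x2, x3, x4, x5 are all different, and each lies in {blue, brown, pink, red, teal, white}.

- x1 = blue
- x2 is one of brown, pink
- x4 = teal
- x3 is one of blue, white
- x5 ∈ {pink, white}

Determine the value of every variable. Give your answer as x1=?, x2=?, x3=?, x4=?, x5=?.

x1=blue, x2=brown, x3=white, x4=teal, x5=pink

x1 must be blue (only option left). Strike blue from x3.
x3 has just one choice, so x3 = white. Remove white from x5.
x4's domain is down to {teal}, so x4 = teal.
That leaves x5 = pink. Remove pink from x2.
x2's domain is down to {brown}, so x2 = brown.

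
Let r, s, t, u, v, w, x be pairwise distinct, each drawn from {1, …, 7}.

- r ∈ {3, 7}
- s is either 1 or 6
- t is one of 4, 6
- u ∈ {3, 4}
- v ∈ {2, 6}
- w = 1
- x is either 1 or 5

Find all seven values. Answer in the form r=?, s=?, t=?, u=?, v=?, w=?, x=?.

w must be 1 (only option left). Eliminate 1 elsewhere: s, x.
x has just one choice, so x = 5.
s's domain is down to {6}, so s = 6. Remove 6 from t, v.
t has just one choice, so t = 4. So u can't be 4.
u's domain is down to {3}, so u = 3. Strike 3 from r.
That leaves v = 2.
r has just one choice, so r = 7.

r=7, s=6, t=4, u=3, v=2, w=1, x=5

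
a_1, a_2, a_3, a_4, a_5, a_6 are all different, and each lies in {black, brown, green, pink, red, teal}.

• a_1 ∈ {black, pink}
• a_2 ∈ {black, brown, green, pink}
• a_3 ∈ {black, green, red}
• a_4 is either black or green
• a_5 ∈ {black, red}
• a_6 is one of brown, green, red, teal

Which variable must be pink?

The 6 variables together cover exactly {black, brown, green, pink, red, teal} — 6 values for 6 variables — and teal appears only in a_6's list, so a_6 = teal.
The 5 still-open variables draw from only 5 values {black, brown, green, pink, red}, so each is used; only a_2 can be brown, hence a_2 = brown.
The 4 still-open variables together cover exactly {black, green, pink, red} — 4 values for 4 variables — and pink appears only in a_1's list, so a_1 = pink.

a_1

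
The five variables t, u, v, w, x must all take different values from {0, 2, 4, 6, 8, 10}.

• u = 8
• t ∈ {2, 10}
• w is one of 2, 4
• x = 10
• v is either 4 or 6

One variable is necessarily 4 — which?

w

u has just one choice, so u = 8.
x has just one choice, so x = 10. Remove 10 from t.
t has just one choice, so t = 2. Strike 2 from w.
So 4 goes to w.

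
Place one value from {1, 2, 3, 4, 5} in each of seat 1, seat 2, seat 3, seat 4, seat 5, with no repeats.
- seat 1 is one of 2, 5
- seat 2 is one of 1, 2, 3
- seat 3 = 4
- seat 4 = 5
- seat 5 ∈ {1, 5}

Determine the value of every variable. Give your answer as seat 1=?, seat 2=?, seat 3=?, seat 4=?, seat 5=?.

seat 3's domain is down to {4}, so seat 3 = 4.
seat 4 must be 5 (only option left). So seat 1, seat 5 can't be 5.
seat 5 must be 1 (only option left). So seat 2 can't be 1.
seat 1's domain is down to {2}, so seat 1 = 2. Remove 2 from seat 2.
seat 2 must be 3 (only option left).

seat 1=2, seat 2=3, seat 3=4, seat 4=5, seat 5=1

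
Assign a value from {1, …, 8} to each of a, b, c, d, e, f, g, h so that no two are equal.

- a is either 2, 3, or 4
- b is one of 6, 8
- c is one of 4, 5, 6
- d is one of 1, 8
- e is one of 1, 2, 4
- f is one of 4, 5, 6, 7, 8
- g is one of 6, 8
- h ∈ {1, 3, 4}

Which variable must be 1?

Among the 8 variables, 7 fits only f (and all 8 values in {1, 2, 3, 4, 5, 6, 7, 8} must be used), so f = 7.
The 7 still-open variables together cover exactly {1, 2, 3, 4, 5, 6, 8} — 7 values for 7 variables — and 5 appears only in c's list, so c = 5.
b and g share exactly the 2 values {6, 8}; by pigeonhole those values go to them, so strike 6, 8 from d.
So 1 goes to d.

d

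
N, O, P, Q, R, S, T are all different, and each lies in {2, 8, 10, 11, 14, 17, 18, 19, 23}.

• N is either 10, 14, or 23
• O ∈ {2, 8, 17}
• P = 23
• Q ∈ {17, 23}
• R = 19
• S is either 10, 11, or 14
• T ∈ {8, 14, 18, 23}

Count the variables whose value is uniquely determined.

P has just one choice, so P = 23. So N, Q, T can't be 23.
That leaves Q = 17. So O can't be 17.
R's domain is down to {19}, so R = 19.
Determined: P=23, Q=17, R=19. The other variables each still have more than one consistent value. That makes 3.

3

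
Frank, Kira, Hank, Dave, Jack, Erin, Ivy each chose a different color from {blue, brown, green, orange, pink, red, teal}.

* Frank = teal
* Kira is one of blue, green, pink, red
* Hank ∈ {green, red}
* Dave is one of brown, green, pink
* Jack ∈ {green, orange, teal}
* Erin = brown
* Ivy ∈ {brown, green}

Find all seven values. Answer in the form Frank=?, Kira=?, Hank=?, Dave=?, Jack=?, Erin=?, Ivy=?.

Frank=teal, Kira=blue, Hank=red, Dave=pink, Jack=orange, Erin=brown, Ivy=green

Frank must be teal (only option left). So Jack can't be teal.
Erin has just one choice, so Erin = brown. So Dave, Ivy can't be brown.
Ivy must be green (only option left). Strike green from Kira, Hank, Dave, Jack.
Hank's domain is down to {red}, so Hank = red. Strike red from Kira.
Dave must be pink (only option left). Eliminate pink elsewhere: Kira.
That leaves Jack = orange.
Kira must be blue (only option left).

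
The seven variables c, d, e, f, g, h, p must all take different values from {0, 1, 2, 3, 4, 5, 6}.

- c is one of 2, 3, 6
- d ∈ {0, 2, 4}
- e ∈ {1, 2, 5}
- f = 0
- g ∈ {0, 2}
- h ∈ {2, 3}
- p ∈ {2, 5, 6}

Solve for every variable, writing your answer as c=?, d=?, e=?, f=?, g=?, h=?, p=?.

f must be 0 (only option left). Eliminate 0 elsewhere: d, g.
g must be 2 (only option left). So c, d, e, h, p can't be 2.
h has just one choice, so h = 3. So c can't be 3.
c's domain is down to {6}, so c = 6. Strike 6 from p.
That leaves d = 4.
p must be 5 (only option left). Remove 5 from e.
e's domain is down to {1}, so e = 1.

c=6, d=4, e=1, f=0, g=2, h=3, p=5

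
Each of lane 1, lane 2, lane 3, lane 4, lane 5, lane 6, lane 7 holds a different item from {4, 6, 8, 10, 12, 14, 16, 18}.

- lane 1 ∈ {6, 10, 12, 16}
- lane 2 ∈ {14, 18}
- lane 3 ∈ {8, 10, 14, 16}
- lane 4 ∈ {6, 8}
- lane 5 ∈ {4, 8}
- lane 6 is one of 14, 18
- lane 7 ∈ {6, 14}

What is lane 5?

lane 2 and lane 6 share exactly the 2 values {14, 18}; by pigeonhole those values go to them, so strike 14, 18 from lane 3, lane 7.
That leaves lane 7 = 6. So lane 1, lane 4 can't be 6.
lane 4 must be 8 (only option left). Eliminate 8 elsewhere: lane 3, lane 5.
So lane 5 = 4.

4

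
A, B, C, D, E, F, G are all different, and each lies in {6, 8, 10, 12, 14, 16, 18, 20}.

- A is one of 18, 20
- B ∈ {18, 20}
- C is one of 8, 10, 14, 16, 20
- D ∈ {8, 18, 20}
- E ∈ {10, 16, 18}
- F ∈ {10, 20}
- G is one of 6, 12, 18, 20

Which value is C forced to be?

A and B between them cover only {18, 20} — a naked pair. Remove those values from C, D, E, F, G.
That leaves D = 8. Strike 8 from C.
F must be 10 (only option left). So C, E can't be 10.
That leaves E = 16. So C can't be 16.
So C = 14.

14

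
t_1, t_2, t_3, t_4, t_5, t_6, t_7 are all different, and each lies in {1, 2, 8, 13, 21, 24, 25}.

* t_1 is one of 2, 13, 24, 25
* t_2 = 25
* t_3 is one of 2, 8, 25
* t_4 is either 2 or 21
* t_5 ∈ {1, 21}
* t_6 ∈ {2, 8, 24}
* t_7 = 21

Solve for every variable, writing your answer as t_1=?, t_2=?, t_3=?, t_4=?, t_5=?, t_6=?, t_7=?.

t_2 must be 25 (only option left). Strike 25 from t_1, t_3.
t_7 has just one choice, so t_7 = 21. So t_4, t_5 can't be 21.
t_4 must be 2 (only option left). So t_1, t_3, t_6 can't be 2.
That leaves t_5 = 1.
t_3 must be 8 (only option left). Remove 8 from t_6.
t_6's domain is down to {24}, so t_6 = 24. Remove 24 from t_1.
t_1 must be 13 (only option left).

t_1=13, t_2=25, t_3=8, t_4=2, t_5=1, t_6=24, t_7=21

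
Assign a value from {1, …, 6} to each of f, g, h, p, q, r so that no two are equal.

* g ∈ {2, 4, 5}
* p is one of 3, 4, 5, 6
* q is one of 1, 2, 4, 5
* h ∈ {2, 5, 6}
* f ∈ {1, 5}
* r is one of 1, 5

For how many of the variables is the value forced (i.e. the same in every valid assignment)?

2

The 6 variables draw from only 6 values {1, 2, 3, 4, 5, 6}, so each is used; only p can be 3, hence p = 3.
Among the 5 still-open variables, 6 fits only h (and all 5 values in {1, 2, 4, 5, 6} must be used), so h = 6.
f and r between them cover only {1, 5} — a naked pair. Remove those values from g, q.
Determined: h=6, p=3. The other variables each still have more than one consistent value. That makes 2.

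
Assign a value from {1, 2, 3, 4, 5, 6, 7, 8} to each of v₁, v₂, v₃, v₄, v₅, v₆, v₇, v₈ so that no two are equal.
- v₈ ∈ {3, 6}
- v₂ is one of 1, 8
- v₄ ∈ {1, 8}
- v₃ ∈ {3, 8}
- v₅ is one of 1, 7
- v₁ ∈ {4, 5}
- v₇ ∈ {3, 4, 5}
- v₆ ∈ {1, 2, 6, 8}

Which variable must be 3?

The 8 variables draw from only 8 values {1, 2, 3, 4, 5, 6, 7, 8}, so each is used; only v₆ can be 2, hence v₆ = 2.
The 7 still-open variables together cover exactly {1, 3, 4, 5, 6, 7, 8} — 7 values for 7 variables — and 6 appears only in v₈'s list, so v₈ = 6.
Among the 6 still-open variables, 7 fits only v₅ (and all 6 values in {1, 3, 4, 5, 7, 8} must be used), so v₅ = 7.
The 2 variables v₂ and v₄ are confined to {1, 8}, which locks those values in; drop them from v₃.
So 3 goes to v₃.

v₃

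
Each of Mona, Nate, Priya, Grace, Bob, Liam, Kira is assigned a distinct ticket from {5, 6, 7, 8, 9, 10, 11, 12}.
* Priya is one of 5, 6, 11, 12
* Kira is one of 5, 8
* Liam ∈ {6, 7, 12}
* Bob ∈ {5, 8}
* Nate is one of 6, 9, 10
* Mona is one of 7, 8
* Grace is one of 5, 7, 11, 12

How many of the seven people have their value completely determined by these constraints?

Bob and Kira share exactly the 2 values {5, 8}; by pigeonhole those values go to them, so strike 5, 8 from Mona, Priya, Grace.
Mona's domain is down to {7}, so Mona = 7. Strike 7 from Grace, Liam.
The 3 variables Priya, Grace, Liam are confined to {6, 11, 12}, which locks those values in; drop them from Nate.
Determined: Mona=7. The other people each still have more than one consistent value. That makes 1.

1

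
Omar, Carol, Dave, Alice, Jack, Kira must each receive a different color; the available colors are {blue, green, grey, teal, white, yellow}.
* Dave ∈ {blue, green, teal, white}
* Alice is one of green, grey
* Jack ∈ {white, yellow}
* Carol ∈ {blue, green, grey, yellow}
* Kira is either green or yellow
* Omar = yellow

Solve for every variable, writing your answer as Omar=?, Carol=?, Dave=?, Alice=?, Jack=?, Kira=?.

Omar has just one choice, so Omar = yellow. Eliminate yellow elsewhere: Carol, Jack, Kira.
Jack's domain is down to {white}, so Jack = white. Remove white from Dave.
Kira has just one choice, so Kira = green. Remove green from Carol, Dave, Alice.
Alice must be grey (only option left). So Carol can't be grey.
Carol must be blue (only option left). So Dave can't be blue.
Dave's domain is down to {teal}, so Dave = teal.

Omar=yellow, Carol=blue, Dave=teal, Alice=grey, Jack=white, Kira=green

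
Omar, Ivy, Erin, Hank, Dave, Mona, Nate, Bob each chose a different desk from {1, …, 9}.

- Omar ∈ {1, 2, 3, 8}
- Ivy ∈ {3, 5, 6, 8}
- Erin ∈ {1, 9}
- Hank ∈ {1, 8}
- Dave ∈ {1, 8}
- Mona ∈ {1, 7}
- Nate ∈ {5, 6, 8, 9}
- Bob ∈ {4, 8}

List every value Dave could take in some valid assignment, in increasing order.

1, 8

Hank and Dave share exactly the 2 values {1, 8}; by pigeonhole those values go to them, so strike 1, 8 from Omar, Ivy, Erin, Mona, Nate, Bob.
That leaves Erin = 9. Remove 9 from Nate.
Mona must be 7 (only option left).
Bob has just one choice, so Bob = 4.
No further eliminations apply; Dave can still be any of 1, 8.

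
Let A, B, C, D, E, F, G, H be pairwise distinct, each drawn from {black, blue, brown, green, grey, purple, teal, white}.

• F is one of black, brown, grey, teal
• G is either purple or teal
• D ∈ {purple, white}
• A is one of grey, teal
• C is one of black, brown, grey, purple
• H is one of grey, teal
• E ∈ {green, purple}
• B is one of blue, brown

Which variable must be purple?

Among the 8 variables, blue fits only B (and all 8 values in {black, blue, brown, green, grey, purple, teal, white} must be used), so B = blue.
The 7 still-open variables draw from only 7 values {black, brown, green, grey, purple, teal, white}, so each is used; only E can be green, hence E = green.
The 6 still-open variables together cover exactly {black, brown, grey, purple, teal, white} — 6 values for 6 variables — and white appears only in D's list, so D = white.
A and H share exactly the 2 values {grey, teal}; by pigeonhole those values go to them, so strike grey, teal from C, F, G.
So purple goes to G.

G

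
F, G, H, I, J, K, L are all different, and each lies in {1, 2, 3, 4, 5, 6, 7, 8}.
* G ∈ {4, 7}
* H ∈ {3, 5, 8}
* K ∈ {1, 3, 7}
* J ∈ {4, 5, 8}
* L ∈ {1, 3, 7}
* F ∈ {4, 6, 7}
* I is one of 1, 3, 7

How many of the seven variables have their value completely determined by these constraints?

2

The 7 variables together cover exactly {1, 3, 4, 5, 6, 7, 8} — 7 values for 7 variables — and 6 appears only in F's list, so F = 6.
I, K, L share exactly the 3 values {1, 3, 7}; by pigeonhole those values go to them, so strike 1, 3, 7 from G, H.
That leaves G = 4. Strike 4 from J.
Determined: F=6, G=4. The other variables each still have more than one consistent value. That makes 2.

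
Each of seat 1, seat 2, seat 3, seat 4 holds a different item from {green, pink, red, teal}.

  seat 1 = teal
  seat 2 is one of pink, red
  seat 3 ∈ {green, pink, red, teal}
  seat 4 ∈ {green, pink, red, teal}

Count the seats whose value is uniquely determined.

1

seat 1 has just one choice, so seat 1 = teal. Eliminate teal elsewhere: seat 3, seat 4.
Determined: seat 1=teal. The other seats each still have more than one consistent value. That makes 1.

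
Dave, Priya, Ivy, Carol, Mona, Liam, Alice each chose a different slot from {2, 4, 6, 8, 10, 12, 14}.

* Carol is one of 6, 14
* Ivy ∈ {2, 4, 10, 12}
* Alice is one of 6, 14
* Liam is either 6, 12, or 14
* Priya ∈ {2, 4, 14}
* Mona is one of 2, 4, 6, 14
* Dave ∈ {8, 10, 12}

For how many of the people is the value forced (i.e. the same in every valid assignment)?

3

The 7 variables together cover exactly {2, 4, 6, 8, 10, 12, 14} — 7 values for 7 variables — and 8 appears only in Dave's list, so Dave = 8.
The 6 still-open variables together cover exactly {2, 4, 6, 10, 12, 14} — 6 values for 6 variables — and 10 appears only in Ivy's list, so Ivy = 10.
The 5 still-open variables draw from only 5 values {2, 4, 6, 12, 14}, so each is used; only Liam can be 12, hence Liam = 12.
The 2 variables Carol and Alice are confined to {6, 14}, which locks those values in; drop them from Priya, Mona.
Determined: Dave=8, Ivy=10, Liam=12. The other people each still have more than one consistent value. That makes 3.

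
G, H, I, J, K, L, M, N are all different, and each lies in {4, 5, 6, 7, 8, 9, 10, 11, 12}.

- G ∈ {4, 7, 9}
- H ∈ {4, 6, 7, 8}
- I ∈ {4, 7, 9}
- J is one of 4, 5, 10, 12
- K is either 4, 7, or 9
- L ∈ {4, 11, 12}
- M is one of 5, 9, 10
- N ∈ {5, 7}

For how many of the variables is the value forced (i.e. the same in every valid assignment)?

4

G, I, K between them cover only {4, 7, 9} — a naked triple. Remove those values from H, J, L, M, N.
N must be 5 (only option left). So J, M can't be 5.
M's domain is down to {10}, so M = 10. Remove 10 from J.
J must be 12 (only option left). Eliminate 12 elsewhere: L.
L's domain is down to {11}, so L = 11.
Determined: J=12, L=11, M=10, N=5. The other variables each still have more than one consistent value. That makes 4.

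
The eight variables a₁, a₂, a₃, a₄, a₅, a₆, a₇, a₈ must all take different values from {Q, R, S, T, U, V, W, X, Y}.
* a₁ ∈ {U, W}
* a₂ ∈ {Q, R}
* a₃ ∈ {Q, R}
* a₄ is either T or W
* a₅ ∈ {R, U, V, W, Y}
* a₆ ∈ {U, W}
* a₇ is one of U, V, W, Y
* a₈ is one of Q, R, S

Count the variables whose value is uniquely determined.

2

Among the 8 variables, S fits only a₈ (and all 8 values in {Q, R, S, T, U, V, W, Y} must be used), so a₈ = S.
The 7 still-open variables together cover exactly {Q, R, T, U, V, W, Y} — 7 values for 7 variables — and T appears only in a₄'s list, so a₄ = T.
The 2 variables a₁ and a₆ are confined to {U, W}, which locks those values in; drop them from a₅, a₇.
The 2 variables a₂ and a₃ are confined to {Q, R}, which locks those values in; drop them from a₅.
Determined: a₄=T, a₈=S. The other variables each still have more than one consistent value. That makes 2.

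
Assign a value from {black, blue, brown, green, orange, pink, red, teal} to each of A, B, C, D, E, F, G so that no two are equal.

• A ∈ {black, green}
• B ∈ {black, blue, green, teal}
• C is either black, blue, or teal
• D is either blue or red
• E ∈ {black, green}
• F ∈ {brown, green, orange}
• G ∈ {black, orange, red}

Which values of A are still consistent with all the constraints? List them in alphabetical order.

black, green

The 7 variables draw from only 7 values {black, blue, brown, green, orange, red, teal}, so each is used; only F can be brown, hence F = brown.
The 6 still-open variables together cover exactly {black, blue, green, orange, red, teal} — 6 values for 6 variables — and orange appears only in G's list, so G = orange.
The 5 still-open variables draw from only 5 values {black, blue, green, red, teal}, so each is used; only D can be red, hence D = red.
A and E between them cover only {black, green} — a naked pair. Remove those values from B, C.
No further eliminations apply; A can still be any of black, green.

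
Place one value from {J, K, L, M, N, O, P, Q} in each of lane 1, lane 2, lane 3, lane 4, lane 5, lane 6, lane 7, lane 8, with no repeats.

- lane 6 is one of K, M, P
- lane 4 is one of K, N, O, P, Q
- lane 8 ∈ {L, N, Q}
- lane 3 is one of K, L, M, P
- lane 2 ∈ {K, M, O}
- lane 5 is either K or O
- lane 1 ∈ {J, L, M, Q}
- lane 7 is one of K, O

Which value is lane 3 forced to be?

Among the 8 variables, J fits only lane 1 (and all 8 values in {J, K, L, M, N, O, P, Q} must be used), so lane 1 = J.
lane 5 and lane 7 between them cover only {K, O} — a naked pair. Remove those values from lane 2, lane 3, lane 4, lane 6.
That leaves lane 2 = M. Eliminate M elsewhere: lane 3, lane 6.
lane 6 must be P (only option left). Remove P from lane 3, lane 4.
So lane 3 = L.

L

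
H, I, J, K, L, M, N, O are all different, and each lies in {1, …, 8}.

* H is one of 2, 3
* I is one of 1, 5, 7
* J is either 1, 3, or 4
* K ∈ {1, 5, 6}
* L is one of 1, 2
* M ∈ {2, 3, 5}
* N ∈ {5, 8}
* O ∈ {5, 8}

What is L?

1

The 8 variables together cover exactly {1, 2, 3, 4, 5, 6, 7, 8} — 8 values for 8 variables — and 4 appears only in J's list, so J = 4.
Among the 7 still-open variables, 6 fits only K (and all 7 values in {1, 2, 3, 5, 6, 7, 8} must be used), so K = 6.
Among the 6 still-open variables, 7 fits only I (and all 6 values in {1, 2, 3, 5, 7, 8} must be used), so I = 7.
The 5 still-open variables draw from only 5 values {1, 2, 3, 5, 8}, so each is used; only L can be 1, hence L = 1.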